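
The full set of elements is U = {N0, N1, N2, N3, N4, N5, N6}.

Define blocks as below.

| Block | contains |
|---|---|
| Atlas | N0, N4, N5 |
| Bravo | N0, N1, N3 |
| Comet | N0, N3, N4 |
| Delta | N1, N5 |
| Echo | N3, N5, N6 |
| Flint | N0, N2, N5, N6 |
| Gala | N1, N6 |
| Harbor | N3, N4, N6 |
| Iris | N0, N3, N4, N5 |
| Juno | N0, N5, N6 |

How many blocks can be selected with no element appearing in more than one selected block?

Delta, Harbor are pairwise disjoint (Delta={N1,N5}; Harbor={N3,N4,N6}).
Every remaining block overlaps one of these, and no 3 of the listed blocks are pairwise disjoint, so 2 is the maximum.

2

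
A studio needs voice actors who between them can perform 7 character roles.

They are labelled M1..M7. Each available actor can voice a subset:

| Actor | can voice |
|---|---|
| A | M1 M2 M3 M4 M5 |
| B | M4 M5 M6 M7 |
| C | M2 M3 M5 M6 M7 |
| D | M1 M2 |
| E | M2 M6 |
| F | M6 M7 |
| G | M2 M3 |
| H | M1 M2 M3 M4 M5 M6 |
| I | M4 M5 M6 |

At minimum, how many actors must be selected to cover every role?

2

C and H together: C ∪ H = {M1, M2, M3, M4, M5, M6, M7} — every role is covered.
No single actor has all 7 roles (the largest, H, has 6), so 2 is optimal.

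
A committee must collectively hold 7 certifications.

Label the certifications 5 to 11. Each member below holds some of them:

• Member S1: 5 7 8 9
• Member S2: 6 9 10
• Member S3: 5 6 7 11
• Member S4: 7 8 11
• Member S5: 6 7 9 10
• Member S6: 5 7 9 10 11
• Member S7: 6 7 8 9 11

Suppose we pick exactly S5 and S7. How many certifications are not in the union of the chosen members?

1

Union of S5, S7 = {6, 7, 8, 9, 10, 11}.
Not covered: 5 — 1 certification.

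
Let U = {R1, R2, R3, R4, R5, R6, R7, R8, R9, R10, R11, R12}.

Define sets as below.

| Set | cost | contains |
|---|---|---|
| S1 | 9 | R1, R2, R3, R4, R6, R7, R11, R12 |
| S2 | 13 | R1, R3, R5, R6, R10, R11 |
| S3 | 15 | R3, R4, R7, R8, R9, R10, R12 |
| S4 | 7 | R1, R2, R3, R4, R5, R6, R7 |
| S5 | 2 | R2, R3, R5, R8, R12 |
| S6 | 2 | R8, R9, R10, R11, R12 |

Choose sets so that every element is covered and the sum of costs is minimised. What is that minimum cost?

9

S4, S6 together cover every element (S4 ∪ S6 = {R1, R2, R3, R4, R5, R6, R7, R8, R9, R10, R11, R12}); total cost 7 + 2 = 9.
The greedy pick S5, S6, S4 costs 11; no covering selection beats 9.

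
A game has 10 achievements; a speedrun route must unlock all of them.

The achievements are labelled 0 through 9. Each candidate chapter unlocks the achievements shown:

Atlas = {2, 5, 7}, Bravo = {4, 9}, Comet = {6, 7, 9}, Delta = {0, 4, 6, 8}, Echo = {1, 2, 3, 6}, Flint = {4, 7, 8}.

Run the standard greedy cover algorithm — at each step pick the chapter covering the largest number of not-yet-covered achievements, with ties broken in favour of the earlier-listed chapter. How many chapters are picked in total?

4

Greedy: pick Delta (covers 4 new) → pick Atlas (covers 3 new) → pick Echo (covers 2 new) → pick Bravo (covers 1 new). Total picks: 4.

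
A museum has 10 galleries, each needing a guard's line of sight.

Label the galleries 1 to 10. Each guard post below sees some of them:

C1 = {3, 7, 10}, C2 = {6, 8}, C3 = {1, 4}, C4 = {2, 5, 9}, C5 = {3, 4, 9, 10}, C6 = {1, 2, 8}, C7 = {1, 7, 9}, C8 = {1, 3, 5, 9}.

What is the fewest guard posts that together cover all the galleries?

Take {C2, C4, C5, C7}. Their union is {1, 2, 3, 4, 5, 6, 7, 8, 9, 10}, which is all 10 galleries.
No 3 of the 8 guard posts cover everything (all 56 combinations miss at least one gallery), so 4 is optimal.

4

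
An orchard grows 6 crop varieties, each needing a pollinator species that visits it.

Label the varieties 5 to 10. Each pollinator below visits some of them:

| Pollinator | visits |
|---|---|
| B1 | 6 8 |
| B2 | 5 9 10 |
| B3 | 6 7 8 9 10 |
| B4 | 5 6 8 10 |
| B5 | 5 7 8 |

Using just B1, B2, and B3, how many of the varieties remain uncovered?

0

Union of B1, B2, B3 = {5, 6, 7, 8, 9, 10} — that's every variety, so 0 are uncovered.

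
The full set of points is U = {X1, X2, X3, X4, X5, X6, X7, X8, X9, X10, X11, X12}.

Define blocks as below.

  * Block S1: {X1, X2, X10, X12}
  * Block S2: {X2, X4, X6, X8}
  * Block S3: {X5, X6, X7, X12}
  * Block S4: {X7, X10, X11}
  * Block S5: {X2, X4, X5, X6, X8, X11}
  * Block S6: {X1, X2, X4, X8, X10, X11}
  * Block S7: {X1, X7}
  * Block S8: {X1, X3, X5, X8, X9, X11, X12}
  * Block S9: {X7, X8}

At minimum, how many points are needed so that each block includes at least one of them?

Take H = {X2, X5, X7}. Each listed block contains at least one of these, so H is a hitting set of size 3.
No choice of 2 points meets every block, so 3 is the minimum.

3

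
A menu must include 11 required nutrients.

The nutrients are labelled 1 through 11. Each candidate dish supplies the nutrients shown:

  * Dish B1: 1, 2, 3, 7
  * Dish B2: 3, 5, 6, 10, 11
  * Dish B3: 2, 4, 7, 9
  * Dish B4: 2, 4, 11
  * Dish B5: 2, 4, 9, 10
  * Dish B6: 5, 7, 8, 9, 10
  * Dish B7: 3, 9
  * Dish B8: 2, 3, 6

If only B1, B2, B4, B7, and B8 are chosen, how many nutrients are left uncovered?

1

Union of B1, B2, B4, B7, B8 = {1, 2, 3, 4, 5, 6, 7, 9, 10, 11}.
Not covered: 8 — 1 nutrient.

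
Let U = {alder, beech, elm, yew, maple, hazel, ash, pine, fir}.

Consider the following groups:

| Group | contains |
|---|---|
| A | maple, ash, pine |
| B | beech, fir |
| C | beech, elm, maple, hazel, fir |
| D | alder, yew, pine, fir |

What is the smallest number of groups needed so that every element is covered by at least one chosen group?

A, C, and D cover everything between them: the union {alder, beech, elm, yew, maple, hazel, ash, pine, fir} is all of U.
Only D contains alder, so D is forced; the remaining 5 elements need at least 2 more groups (each remaining group adds at most 4) — so at least 3 groups are needed, and 3 is optimal.

3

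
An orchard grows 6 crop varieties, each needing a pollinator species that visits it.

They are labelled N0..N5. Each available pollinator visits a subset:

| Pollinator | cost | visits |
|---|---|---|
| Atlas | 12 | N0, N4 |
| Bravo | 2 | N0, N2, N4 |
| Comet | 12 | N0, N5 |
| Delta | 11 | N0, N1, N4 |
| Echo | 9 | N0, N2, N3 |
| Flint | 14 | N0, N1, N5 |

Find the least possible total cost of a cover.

25

Bravo, Echo, Flint together cover every variety (Bravo ∪ Echo ∪ Flint = {N0, N1, N2, N3, N4, N5}); total cost 2 + 9 + 14 = 25.
No covering selection has total cost below 25.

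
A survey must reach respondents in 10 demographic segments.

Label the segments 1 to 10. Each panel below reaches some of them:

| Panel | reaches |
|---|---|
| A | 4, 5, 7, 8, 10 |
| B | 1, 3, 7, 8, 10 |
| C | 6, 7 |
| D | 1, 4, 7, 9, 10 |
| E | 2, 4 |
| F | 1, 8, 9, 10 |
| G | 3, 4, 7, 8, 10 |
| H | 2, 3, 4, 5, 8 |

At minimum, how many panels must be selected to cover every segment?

Take {C, D, H}. Their union is {1, 2, 3, 4, 5, 6, 7, 8, 9, 10}, which is all 10 segments.
Only C contains 6, so C is forced; the remaining 8 segments need at least 2 more panels (each remaining panel adds at most 5) — so at least 3 panels are needed, and 3 is optimal.

3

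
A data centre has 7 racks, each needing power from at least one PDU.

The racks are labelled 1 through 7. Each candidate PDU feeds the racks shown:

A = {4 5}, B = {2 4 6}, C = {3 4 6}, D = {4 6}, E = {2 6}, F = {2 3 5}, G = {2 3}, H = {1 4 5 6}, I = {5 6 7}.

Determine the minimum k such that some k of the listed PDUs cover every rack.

F and H and I together: F ∪ H ∪ I = {1, 2, 3, 4, 5, 6, 7} — every rack is covered.
Only H contains 1, so H is forced; the remaining 3 racks need at least 2 more PDUs (each remaining PDU adds at most 2) — so at least 3 PDUs are needed, and 3 is optimal.

3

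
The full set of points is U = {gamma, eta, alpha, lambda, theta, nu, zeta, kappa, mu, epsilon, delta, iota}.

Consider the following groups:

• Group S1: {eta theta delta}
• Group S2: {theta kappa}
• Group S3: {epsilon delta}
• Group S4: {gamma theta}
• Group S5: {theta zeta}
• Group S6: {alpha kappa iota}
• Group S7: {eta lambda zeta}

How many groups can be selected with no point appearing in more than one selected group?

S3, S4, S6, S7 are pairwise disjoint (S3={epsilon,delta}; S4={gamma,theta}; S6={alpha,kappa,iota}; S7={eta,lambda,zeta}).
Every remaining group overlaps one of these, and no 5 of the listed groups are pairwise disjoint, so 4 is the maximum.

4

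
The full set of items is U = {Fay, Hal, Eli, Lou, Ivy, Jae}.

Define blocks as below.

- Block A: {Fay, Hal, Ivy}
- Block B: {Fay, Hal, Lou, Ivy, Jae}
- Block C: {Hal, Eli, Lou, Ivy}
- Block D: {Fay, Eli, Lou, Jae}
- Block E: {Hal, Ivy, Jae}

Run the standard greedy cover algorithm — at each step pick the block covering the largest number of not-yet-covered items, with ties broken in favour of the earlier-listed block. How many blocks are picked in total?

2

Greedy: pick B (covers 5 new) → pick C (covers 1 new). Total picks: 2.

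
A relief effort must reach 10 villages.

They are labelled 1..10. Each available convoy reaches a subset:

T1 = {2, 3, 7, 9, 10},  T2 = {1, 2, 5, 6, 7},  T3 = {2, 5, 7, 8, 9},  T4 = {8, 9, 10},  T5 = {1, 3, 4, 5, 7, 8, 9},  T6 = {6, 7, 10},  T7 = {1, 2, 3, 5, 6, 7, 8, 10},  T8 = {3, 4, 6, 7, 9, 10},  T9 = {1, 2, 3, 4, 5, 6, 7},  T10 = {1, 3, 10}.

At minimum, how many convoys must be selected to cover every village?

2

Take {T5, T7}. Their union is {1, 2, 3, 4, 5, 6, 7, 8, 9, 10}, which is all 10 villages.
No single convoy has all 10 villages (the largest, T7, has 8), so 2 is optimal.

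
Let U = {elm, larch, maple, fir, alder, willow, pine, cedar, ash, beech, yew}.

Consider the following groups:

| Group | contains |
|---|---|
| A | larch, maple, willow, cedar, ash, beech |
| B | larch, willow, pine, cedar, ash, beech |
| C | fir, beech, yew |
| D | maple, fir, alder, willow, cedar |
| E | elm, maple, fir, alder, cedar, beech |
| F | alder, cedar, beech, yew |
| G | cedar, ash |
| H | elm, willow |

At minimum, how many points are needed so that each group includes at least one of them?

3

Take T = {elm, fir, cedar}. Each listed group contains at least one of these, so T is a hitting set of size 3.
The groups C, G, H are pairwise disjoint, so any hitting set needs a separate point for each — at least 3. Hence 3 is optimal.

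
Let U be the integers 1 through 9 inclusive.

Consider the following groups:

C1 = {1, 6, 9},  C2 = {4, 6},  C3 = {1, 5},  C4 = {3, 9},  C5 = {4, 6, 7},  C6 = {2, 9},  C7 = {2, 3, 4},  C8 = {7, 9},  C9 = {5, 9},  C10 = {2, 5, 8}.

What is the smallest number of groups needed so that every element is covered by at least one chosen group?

Take {C1, C7, C8, C10}. Their union is {1, 2, 3, 4, 5, 6, 7, 8, 9}, which is all 9 elements.
No 3 of the 10 groups cover everything (all 120 combinations miss at least one element), so 4 is optimal.

4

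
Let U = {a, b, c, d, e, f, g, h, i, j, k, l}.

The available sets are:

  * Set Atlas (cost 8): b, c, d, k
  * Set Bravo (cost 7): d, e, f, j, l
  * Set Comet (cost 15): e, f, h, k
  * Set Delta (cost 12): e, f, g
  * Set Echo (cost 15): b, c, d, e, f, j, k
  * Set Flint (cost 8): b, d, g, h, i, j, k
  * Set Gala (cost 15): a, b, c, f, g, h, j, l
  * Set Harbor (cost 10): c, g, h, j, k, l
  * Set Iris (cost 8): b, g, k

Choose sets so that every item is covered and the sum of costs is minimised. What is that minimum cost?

Bravo, Flint, Gala together cover every item (Bravo ∪ Flint ∪ Gala = {a, b, c, d, e, f, g, h, i, j, k, l}); total cost 7 + 8 + 15 = 30.
No covering selection has total cost below 30.

30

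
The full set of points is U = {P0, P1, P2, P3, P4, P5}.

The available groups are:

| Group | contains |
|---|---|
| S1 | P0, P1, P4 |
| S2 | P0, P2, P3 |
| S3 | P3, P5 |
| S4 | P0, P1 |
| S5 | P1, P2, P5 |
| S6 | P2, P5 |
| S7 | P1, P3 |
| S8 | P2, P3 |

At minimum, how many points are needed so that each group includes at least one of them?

Take H = {P1, P2, P5}. Each listed group contains at least one of these, so H is a hitting set of size 3.
No choice of 2 points meets every group, so 3 is the minimum.

3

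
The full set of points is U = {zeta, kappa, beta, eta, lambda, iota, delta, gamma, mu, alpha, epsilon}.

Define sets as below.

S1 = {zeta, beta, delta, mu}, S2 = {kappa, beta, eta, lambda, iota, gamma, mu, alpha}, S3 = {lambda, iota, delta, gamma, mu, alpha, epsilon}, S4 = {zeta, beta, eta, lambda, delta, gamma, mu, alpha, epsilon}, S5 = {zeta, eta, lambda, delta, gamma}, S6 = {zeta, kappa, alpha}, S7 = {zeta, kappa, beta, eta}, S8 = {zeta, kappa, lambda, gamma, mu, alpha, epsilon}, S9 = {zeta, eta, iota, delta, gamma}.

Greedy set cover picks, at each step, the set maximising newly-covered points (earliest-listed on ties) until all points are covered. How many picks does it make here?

Greedy: pick S4 (covers 9 new) → pick S2 (covers 2 new). Total picks: 2.

2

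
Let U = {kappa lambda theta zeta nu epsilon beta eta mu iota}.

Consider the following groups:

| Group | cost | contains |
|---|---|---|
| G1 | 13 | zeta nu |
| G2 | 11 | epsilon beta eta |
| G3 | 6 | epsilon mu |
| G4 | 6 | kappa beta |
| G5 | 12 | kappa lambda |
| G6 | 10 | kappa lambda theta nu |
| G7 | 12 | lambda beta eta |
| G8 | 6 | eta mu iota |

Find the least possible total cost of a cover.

40

G1, G2, G6, G8 together cover every element (G1 ∪ G2 ∪ G6 ∪ G8 = {kappa, lambda, theta, zeta, nu, epsilon, beta, eta, mu, iota}); total cost 13 + 11 + 10 + 6 = 40.
No covering selection has total cost below 40.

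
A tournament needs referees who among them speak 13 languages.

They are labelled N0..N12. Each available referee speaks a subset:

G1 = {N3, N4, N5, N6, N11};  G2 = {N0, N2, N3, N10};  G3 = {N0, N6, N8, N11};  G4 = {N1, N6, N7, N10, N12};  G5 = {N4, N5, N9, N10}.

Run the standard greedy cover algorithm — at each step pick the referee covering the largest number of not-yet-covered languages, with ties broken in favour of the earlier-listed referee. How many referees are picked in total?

5

Greedy: pick G1 (covers 5 new) → pick G4 (covers 4 new) → pick G2 (covers 2 new) → pick G3 (covers 1 new) → pick G5 (covers 1 new). Total picks: 5.
(The true minimum cover uses only 4 referees, so greedy is not optimal here.)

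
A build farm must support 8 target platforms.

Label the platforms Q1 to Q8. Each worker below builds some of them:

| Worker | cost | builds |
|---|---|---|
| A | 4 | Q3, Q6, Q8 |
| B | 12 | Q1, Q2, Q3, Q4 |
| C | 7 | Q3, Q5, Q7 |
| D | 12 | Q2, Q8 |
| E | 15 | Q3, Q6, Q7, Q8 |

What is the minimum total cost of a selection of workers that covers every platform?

A, B, C together cover every platform (A ∪ B ∪ C = {Q1, Q2, Q3, Q4, Q5, Q6, Q7, Q8}); total cost 4 + 12 + 7 = 23.
No covering selection has total cost below 23.

23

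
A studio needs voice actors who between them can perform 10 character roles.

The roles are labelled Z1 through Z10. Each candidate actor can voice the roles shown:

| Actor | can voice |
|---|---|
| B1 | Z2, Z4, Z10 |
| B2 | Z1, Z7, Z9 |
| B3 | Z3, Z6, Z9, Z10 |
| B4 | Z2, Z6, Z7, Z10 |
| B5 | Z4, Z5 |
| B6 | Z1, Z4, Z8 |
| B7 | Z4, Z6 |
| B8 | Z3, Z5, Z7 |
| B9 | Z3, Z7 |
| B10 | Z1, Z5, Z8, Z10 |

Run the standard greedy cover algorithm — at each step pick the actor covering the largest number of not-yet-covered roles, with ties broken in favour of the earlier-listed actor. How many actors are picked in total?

Greedy: pick B3 (covers 4 new) → pick B6 (covers 3 new) → pick B4 (covers 2 new) → pick B5 (covers 1 new). Total picks: 4.

4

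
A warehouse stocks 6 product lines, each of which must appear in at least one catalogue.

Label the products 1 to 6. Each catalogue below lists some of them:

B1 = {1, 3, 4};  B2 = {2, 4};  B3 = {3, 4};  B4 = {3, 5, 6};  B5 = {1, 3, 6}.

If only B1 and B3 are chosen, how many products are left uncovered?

Union of B1, B3 = {1, 3, 4}.
Not covered: 2, 5, 6 — 3 products.

3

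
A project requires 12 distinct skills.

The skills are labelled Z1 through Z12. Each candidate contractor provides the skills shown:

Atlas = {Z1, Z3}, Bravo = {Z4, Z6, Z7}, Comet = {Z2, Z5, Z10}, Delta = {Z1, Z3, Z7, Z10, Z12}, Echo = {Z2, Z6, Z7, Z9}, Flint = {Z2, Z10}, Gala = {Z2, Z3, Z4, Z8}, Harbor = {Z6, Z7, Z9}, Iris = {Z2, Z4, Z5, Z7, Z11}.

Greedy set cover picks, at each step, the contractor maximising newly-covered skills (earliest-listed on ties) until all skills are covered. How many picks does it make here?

4

Greedy: pick Delta (covers 5 new) → pick Iris (covers 4 new) → pick Echo (covers 2 new) → pick Gala (covers 1 new). Total picks: 4.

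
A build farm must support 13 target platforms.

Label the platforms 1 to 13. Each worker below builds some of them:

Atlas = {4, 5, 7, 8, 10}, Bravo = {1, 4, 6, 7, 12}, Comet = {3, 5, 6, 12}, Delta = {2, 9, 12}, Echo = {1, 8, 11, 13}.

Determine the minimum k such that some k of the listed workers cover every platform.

Take {Atlas, Comet, Delta, Echo}. Their union is {1, 2, 3, 4, 5, 6, 7, 8, 9, 10, 11, 12, 13}, which is all 13 platforms.
Only Comet contains 3, so Comet is forced; the remaining 9 platforms need at least 3 more workers (each remaining worker adds at most 4) — so at least 4 workers are needed, and 4 is optimal.

4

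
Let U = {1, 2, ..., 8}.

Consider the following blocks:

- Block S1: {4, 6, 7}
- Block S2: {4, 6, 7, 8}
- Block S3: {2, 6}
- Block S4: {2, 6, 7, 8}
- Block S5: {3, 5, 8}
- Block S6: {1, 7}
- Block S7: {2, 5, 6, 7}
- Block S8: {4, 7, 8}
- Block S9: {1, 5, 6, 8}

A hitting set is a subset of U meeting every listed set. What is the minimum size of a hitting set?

3

The 3 points {5, 6, 7} hit every block.
The blocks S3, S5, S6 are pairwise disjoint, so any hitting set needs a separate point for each — at least 3. Hence 3 is optimal.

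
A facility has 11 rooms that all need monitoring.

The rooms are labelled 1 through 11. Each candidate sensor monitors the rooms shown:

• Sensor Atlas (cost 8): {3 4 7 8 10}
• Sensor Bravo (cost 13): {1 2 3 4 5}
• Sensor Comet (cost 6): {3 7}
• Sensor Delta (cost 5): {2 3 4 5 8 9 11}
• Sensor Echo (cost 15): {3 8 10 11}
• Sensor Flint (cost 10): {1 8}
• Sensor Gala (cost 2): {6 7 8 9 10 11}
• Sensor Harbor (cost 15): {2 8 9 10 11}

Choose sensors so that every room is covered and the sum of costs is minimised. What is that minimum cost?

Bravo, Gala together cover every room (Bravo ∪ Gala = {1, 2, 3, 4, 5, 6, 7, 8, 9, 10, 11}); total cost 13 + 2 = 15.
The greedy pick Gala, Delta, Flint costs 17; no covering selection beats 15.

15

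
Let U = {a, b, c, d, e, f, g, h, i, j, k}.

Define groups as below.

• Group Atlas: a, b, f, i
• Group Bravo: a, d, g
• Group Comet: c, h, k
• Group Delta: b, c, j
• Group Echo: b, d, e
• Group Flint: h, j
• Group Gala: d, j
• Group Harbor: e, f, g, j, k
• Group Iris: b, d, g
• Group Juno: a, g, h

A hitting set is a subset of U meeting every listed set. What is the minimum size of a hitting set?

Take T = {a, b, h, j}. Each listed group contains at least one of these, so T is a hitting set of size 4.
No choice of 3 elements meets every group, so 4 is the minimum.

4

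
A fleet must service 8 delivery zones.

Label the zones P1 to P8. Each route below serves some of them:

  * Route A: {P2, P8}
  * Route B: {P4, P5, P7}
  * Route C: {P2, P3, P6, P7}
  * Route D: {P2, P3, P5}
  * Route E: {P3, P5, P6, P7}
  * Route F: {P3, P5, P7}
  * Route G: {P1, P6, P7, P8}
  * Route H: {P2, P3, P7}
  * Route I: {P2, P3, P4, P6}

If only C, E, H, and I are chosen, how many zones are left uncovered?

2

Union of C, E, H, I = {P2, P3, P4, P5, P6, P7}.
Not covered: P1, P8 — 2 zones.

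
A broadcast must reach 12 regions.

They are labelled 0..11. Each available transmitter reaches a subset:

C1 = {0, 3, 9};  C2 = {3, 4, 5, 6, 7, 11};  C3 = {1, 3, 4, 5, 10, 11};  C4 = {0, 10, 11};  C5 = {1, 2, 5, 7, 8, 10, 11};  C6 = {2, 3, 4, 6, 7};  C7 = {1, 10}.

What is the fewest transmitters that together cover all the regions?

3

C1 and C5 and C6 together: C1 ∪ C5 ∪ C6 = {0, 1, 2, 3, 4, 5, 6, 7, 8, 9, 10, 11} — every region is covered.
Only C5 contains 8, so C5 is forced; the remaining 5 regions need at least 2 more transmitters (each remaining transmitter adds at most 3) — so at least 3 transmitters are needed, and 3 is optimal.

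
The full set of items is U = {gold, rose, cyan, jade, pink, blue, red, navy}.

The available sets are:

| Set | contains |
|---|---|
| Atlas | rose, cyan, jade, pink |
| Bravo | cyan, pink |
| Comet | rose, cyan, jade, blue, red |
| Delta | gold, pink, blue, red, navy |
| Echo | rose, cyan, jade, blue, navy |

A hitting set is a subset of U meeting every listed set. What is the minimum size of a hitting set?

H = {cyan, red} meets every set (each contains at least one member of H), and |H| = 2.
No single item lies in every set, so at least 2 are needed and 2 is optimal.

2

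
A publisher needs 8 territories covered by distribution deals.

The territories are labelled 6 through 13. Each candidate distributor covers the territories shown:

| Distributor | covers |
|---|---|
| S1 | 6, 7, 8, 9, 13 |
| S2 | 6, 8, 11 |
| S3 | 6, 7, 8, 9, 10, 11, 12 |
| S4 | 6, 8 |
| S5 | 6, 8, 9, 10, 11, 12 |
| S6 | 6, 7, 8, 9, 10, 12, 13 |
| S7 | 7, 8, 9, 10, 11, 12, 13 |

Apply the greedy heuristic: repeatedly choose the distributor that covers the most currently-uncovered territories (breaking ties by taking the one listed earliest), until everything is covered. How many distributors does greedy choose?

2

Greedy: pick S3 (covers 7 new) → pick S1 (covers 1 new). Total picks: 2.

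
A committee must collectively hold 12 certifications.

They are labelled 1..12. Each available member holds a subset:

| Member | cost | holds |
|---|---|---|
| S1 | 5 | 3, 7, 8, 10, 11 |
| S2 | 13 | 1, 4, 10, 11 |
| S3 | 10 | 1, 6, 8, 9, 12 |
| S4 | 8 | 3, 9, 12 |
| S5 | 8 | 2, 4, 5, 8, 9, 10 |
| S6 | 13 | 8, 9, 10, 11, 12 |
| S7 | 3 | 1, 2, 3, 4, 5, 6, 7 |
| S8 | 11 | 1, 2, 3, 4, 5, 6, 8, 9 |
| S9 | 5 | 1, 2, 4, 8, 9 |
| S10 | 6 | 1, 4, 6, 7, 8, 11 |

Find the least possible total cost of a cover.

S1, S4, S7 together cover every certification (S1 ∪ S4 ∪ S7 = {1, 2, 3, 4, 5, 6, 7, 8, 9, 10, 11, 12}); total cost 5 + 8 + 3 = 16.
No covering selection has total cost below 16.

16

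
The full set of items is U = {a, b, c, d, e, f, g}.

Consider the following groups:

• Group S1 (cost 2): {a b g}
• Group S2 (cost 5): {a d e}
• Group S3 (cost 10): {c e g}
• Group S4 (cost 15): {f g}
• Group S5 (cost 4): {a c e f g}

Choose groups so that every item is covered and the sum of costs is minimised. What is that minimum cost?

S1, S2, S5 together cover every item (S1 ∪ S2 ∪ S5 = {a, b, c, d, e, f, g}); total cost 2 + 5 + 4 = 11.
No covering selection has total cost below 11.

11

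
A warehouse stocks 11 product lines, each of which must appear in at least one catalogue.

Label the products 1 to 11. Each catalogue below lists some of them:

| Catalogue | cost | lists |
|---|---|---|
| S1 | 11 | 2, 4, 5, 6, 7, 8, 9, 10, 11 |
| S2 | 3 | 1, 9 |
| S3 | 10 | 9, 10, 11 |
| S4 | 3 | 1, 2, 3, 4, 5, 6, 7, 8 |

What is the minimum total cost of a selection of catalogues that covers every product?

13

S3, S4 together cover every product (S3 ∪ S4 = {1, 2, 3, 4, 5, 6, 7, 8, 9, 10, 11}); total cost 10 + 3 = 13.
The greedy pick S4, S2, S3 costs 16; no covering selection beats 13.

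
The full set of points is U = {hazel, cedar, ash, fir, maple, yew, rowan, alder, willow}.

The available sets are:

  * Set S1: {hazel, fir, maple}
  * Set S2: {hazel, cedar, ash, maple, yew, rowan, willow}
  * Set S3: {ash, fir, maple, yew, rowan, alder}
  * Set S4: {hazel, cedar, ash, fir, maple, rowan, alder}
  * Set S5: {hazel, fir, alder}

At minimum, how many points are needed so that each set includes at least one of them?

The 2 points {fir, maple} hit every set.
No single point lies in every set, so at least 2 are needed and 2 is optimal.

2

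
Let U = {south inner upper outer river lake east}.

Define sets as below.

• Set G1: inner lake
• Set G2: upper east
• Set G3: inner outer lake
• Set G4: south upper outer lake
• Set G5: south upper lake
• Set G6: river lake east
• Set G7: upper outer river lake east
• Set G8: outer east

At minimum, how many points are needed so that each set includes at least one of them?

2

H = {lake, east} meets every set (each contains at least one member of H), and |H| = 2.
The sets G5, G8 are pairwise disjoint, so any hitting set needs a separate point for each — at least 2. Hence 2 is optimal.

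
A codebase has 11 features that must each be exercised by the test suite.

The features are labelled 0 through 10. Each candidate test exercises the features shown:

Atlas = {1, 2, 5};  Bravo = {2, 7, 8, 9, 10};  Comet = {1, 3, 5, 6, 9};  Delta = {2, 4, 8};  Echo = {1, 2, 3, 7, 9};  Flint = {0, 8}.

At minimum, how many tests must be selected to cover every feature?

Take {Bravo, Comet, Delta, Flint}. Their union is {0, 1, 2, 3, 4, 5, 6, 7, 8, 9, 10}, which is all 11 features.
No 3 of the 6 tests cover everything (all 20 combinations miss at least one feature), so 4 is optimal.

4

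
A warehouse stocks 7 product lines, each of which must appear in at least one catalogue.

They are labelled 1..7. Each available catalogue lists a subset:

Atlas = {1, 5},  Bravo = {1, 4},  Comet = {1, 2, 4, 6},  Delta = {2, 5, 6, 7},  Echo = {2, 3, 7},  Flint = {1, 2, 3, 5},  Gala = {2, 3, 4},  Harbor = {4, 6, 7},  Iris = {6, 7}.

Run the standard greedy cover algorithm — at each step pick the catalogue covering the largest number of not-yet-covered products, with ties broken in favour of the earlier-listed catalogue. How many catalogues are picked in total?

3

Greedy: pick Comet (covers 4 new) → pick Delta (covers 2 new) → pick Echo (covers 1 new). Total picks: 3.
(The true minimum cover uses only 2 catalogues, so greedy is not optimal here.)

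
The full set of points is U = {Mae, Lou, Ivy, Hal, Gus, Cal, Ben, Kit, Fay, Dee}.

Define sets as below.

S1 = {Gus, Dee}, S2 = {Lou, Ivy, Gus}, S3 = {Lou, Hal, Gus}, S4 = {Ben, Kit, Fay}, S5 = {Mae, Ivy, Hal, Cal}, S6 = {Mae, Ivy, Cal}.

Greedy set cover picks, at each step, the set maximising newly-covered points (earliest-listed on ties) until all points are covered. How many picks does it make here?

4

Greedy: pick S5 (covers 4 new) → pick S4 (covers 3 new) → pick S1 (covers 2 new) → pick S2 (covers 1 new). Total picks: 4.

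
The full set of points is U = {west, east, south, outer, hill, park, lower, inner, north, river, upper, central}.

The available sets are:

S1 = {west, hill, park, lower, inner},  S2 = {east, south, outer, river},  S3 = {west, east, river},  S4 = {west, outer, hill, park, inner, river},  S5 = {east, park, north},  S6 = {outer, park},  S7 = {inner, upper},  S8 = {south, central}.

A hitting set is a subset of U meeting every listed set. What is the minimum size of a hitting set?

4

H = {south, park, river, upper} meets every set (each contains at least one member of H), and |H| = 4.
The sets S3, S6, S7, S8 are pairwise disjoint, so any hitting set needs a separate point for each — at least 4. Hence 4 is optimal.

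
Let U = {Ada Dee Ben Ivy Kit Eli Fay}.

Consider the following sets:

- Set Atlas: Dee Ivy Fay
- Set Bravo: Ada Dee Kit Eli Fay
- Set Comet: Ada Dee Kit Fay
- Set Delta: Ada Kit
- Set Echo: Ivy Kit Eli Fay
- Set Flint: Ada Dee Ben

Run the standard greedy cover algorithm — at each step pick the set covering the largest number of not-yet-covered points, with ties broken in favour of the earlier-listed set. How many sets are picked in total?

3

Greedy: pick Bravo (covers 5 new) → pick Atlas (covers 1 new) → pick Flint (covers 1 new). Total picks: 3.
(The true minimum cover uses only 2 sets, so greedy is not optimal here.)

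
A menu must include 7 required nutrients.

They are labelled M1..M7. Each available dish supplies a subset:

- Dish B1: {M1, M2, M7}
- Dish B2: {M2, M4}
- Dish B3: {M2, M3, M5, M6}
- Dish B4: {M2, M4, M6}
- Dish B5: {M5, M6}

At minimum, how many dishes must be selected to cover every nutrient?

3

B1 and B3 and B4 together: B1 ∪ B3 ∪ B4 = {M1, M2, M3, M4, M5, M6, M7} — every nutrient is covered.
Only B1 contains M1, so B1 is forced; the remaining 4 nutrients need at least 2 more dishes (each remaining dish adds at most 3) — so at least 3 dishes are needed, and 3 is optimal.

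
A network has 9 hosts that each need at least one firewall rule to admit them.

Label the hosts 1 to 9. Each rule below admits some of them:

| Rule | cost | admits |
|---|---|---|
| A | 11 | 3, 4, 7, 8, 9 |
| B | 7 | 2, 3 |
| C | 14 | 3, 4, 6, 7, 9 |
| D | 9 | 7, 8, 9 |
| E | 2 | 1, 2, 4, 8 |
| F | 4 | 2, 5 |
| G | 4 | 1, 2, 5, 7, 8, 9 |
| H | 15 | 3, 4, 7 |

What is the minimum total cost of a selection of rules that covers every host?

C, G together cover every host (C ∪ G = {1, 2, 3, 4, 5, 6, 7, 8, 9}); total cost 14 + 4 = 18.
The greedy pick E, G, B, C costs 27; no covering selection beats 18.

18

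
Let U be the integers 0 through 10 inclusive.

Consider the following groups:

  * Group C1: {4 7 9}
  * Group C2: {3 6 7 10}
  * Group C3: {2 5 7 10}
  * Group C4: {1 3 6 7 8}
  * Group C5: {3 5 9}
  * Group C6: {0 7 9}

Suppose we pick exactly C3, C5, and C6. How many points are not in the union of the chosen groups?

4

Union of C3, C5, C6 = {0, 2, 3, 5, 7, 9, 10}.
Not covered: 1, 4, 6, 8 — 4 points.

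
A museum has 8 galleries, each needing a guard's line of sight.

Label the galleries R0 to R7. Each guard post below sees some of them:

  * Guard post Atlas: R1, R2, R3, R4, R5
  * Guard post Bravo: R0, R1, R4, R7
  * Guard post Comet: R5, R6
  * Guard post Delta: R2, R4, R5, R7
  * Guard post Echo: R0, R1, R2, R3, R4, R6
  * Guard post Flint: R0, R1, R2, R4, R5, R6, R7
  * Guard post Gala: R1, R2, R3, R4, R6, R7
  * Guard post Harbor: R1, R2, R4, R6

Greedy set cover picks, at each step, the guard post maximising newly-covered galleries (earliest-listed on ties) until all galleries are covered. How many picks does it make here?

Greedy: pick Flint (covers 7 new) → pick Atlas (covers 1 new). Total picks: 2.

2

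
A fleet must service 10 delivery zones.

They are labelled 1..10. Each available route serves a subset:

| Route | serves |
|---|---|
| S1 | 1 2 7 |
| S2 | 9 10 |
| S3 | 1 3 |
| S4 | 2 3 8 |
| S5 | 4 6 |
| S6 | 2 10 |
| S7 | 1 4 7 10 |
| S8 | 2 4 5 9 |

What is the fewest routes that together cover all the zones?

S4 and S5 and S7 and S8 together: S4 ∪ S5 ∪ S7 ∪ S8 = {1, 2, 3, 4, 5, 6, 7, 8, 9, 10} — every zone is covered.
Only S5 contains 6, so S5 is forced; the remaining 8 zones need at least 3 more routes (each remaining route adds at most 3) — so at least 4 routes are needed, and 4 is optimal.

4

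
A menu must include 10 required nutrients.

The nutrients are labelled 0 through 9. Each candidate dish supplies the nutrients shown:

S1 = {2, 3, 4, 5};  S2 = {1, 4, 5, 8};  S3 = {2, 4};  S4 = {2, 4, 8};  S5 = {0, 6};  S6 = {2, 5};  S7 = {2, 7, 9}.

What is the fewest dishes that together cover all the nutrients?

4

S1 and S2 and S5 and S7 together: S1 ∪ S2 ∪ S5 ∪ S7 = {0, 1, 2, 3, 4, 5, 6, 7, 8, 9} — every nutrient is covered.
Only S1 contains 3, so S1 is forced; the remaining 6 nutrients need at least 3 more dishes (each remaining dish adds at most 2) — so at least 4 dishes are needed, and 4 is optimal.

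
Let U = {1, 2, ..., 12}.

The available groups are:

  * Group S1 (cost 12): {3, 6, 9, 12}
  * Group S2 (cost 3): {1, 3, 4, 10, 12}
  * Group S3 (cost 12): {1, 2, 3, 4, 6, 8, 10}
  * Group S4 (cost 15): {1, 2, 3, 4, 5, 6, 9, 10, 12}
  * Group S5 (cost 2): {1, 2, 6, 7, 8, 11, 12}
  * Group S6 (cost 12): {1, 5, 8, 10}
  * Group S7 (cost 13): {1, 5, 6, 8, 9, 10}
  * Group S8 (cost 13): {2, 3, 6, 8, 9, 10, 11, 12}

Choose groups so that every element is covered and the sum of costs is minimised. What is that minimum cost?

S4, S5 together cover every element (S4 ∪ S5 = {1, 2, 3, 4, 5, 6, 7, 8, 9, 10, 11, 12}); total cost 15 + 2 = 17.
The greedy pick S5, S2, S7 costs 18; no covering selection beats 17.

17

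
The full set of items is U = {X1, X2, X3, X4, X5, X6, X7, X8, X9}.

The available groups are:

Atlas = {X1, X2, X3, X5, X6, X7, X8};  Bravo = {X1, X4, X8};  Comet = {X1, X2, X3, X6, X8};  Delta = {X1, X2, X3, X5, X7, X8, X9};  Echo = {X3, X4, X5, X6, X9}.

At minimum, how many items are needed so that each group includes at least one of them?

Take H = {X1, X5}. Each listed group contains at least one of these, so H is a hitting set of size 2.
No single item lies in every group, so at least 2 are needed and 2 is optimal.

2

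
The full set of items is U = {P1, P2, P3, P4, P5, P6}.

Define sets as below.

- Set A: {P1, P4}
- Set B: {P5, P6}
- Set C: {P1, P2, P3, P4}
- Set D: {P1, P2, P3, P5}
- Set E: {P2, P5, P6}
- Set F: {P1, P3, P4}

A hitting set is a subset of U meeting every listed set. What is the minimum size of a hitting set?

2

H = {P1, P6} meets every set (each contains at least one member of H), and |H| = 2.
The sets B, F are pairwise disjoint, so any hitting set needs a separate item for each — at least 2. Hence 2 is optimal.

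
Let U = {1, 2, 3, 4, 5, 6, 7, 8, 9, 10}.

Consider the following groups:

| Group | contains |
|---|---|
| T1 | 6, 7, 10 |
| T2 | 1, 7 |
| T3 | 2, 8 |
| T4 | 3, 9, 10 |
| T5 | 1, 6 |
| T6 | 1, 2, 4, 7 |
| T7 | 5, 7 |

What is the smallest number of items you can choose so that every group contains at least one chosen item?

4

The 4 items {1, 2, 5, 10} hit every group.
The groups T3, T4, T5, T7 are pairwise disjoint, so any hitting set needs a separate item for each — at least 4. Hence 4 is optimal.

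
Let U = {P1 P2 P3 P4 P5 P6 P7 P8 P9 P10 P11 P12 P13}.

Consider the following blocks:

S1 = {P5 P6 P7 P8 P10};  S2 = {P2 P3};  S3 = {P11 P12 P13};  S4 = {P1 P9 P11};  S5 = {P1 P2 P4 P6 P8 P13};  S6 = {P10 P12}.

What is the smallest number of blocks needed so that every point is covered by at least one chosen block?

S1 and S2 and S3 and S4 and S5 together: S1 ∪ S2 ∪ S3 ∪ S4 ∪ S5 = {P1, P2, P3, P4, P5, P6, P7, P8, P9, P10, P11, P12, P13} — every point is covered.
No 4 of the 6 blocks cover everything (all 15 combinations miss at least one point), so 5 is optimal.

5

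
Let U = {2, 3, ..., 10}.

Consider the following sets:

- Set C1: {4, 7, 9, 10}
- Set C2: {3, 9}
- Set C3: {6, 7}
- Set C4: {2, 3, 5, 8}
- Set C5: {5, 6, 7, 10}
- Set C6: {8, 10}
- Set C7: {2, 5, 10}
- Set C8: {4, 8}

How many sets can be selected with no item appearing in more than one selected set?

4

C2, C3, C7, C8 are pairwise disjoint (C2={3,9}; C3={6,7}; C7={2,5,10}; C8={4,8}).
Every remaining set overlaps one of these, and no 5 of the listed sets are pairwise disjoint, so 4 is the maximum.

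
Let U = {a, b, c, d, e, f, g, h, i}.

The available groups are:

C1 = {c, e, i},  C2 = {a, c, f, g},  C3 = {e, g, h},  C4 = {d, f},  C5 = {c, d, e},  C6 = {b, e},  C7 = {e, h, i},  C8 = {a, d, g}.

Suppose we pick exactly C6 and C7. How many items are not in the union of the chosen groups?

5

Union of C6, C7 = {b, e, h, i}.
Not covered: a, c, d, f, g — 5 items.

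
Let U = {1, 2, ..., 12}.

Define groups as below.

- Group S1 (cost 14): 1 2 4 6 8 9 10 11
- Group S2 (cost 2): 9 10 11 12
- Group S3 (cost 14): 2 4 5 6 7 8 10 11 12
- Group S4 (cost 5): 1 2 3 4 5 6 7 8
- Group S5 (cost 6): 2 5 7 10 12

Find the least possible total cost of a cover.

7

S2, S4 together cover every point (S2 ∪ S4 = {1, 2, 3, 4, 5, 6, 7, 8, 9, 10, 11, 12}); total cost 2 + 5 = 7.
No covering selection has total cost below 7.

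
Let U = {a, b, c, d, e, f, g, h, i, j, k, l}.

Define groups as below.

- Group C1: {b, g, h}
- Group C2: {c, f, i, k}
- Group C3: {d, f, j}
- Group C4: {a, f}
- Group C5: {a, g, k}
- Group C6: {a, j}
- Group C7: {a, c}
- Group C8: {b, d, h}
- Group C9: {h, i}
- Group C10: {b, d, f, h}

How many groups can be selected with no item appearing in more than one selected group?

C1, C3, C7 are pairwise disjoint (C1={b,g,h}; C3={d,f,j}; C7={a,c}).
Every remaining group overlaps one of these, and no 4 of the listed groups are pairwise disjoint, so 3 is the maximum.

3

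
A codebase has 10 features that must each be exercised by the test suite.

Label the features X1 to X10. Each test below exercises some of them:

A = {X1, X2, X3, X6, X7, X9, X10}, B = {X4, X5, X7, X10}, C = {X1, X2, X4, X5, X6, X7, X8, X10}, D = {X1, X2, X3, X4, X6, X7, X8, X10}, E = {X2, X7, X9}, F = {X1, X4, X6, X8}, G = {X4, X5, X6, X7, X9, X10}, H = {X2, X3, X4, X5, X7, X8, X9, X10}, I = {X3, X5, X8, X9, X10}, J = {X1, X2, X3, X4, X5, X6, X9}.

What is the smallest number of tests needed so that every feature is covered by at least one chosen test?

2

D and I together: D ∪ I = {X1, X2, X3, X4, X5, X6, X7, X8, X9, X10} — every feature is covered.
No single test has all 10 features (the largest, C, has 8), so 2 is optimal.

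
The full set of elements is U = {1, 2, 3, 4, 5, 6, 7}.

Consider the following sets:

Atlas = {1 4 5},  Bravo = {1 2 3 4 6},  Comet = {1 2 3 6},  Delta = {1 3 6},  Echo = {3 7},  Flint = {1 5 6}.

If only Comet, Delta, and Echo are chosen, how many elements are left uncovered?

2

Union of Comet, Delta, Echo = {1, 2, 3, 6, 7}.
Not covered: 4, 5 — 2 elements.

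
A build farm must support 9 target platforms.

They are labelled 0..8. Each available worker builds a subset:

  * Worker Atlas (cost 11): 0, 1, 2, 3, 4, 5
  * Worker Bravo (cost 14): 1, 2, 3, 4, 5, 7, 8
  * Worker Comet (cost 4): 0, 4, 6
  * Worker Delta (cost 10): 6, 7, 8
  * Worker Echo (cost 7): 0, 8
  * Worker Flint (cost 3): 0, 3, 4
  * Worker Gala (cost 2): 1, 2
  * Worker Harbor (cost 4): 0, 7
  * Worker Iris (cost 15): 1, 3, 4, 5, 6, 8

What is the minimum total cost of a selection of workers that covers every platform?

18

Bravo, Comet together cover every platform (Bravo ∪ Comet = {0, 1, 2, 3, 4, 5, 6, 7, 8}); total cost 14 + 4 = 18.
The greedy pick Flint, Gala, Delta, Atlas costs 26; no covering selection beats 18.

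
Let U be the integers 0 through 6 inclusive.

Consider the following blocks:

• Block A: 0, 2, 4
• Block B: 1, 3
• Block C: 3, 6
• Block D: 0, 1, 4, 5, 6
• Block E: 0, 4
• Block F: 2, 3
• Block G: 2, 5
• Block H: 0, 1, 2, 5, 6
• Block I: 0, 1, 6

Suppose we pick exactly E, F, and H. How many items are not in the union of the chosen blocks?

Union of E, F, H = {0, 1, 2, 3, 4, 5, 6} — that's every item, so 0 are uncovered.

0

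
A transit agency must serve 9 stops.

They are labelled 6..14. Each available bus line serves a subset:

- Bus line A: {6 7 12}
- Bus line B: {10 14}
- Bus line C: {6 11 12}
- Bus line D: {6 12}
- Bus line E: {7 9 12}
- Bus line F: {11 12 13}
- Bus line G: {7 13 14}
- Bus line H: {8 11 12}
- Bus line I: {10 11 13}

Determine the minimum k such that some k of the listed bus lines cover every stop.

Take {A, B, E, G, H}. Their union is {6, 7, 8, 9, 10, 11, 12, 13, 14}, which is all 9 stops.
No 4 of the 9 bus lines cover everything (all 126 combinations miss at least one stop), so 5 is optimal.

5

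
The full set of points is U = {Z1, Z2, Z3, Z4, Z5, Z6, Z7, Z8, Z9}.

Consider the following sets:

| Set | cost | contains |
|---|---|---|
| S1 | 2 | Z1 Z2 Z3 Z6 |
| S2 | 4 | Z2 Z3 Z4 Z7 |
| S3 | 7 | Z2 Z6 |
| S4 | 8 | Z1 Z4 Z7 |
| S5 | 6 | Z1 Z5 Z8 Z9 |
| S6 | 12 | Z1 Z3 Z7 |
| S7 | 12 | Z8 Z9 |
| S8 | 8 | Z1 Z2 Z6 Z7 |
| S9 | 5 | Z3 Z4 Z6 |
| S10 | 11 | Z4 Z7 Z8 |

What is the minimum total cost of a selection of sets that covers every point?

S1, S2, S5 together cover every point (S1 ∪ S2 ∪ S5 = {Z1, Z2, Z3, Z4, Z5, Z6, Z7, Z8, Z9}); total cost 2 + 4 + 6 = 12.
No covering selection has total cost below 12.

12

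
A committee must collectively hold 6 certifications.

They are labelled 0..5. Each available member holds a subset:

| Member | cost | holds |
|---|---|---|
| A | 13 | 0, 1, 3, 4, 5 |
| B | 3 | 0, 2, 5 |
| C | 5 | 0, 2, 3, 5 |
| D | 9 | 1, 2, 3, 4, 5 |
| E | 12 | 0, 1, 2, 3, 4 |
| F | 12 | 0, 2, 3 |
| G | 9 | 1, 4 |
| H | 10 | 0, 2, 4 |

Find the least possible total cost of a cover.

B, D together cover every certification (B ∪ D = {0, 1, 2, 3, 4, 5}); total cost 3 + 9 = 12.
No covering selection has total cost below 12.

12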